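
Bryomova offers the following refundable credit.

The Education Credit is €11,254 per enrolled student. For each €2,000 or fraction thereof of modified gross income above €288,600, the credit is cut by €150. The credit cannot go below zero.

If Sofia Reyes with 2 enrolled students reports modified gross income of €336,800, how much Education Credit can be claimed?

€18,758

Education Credit: base = 2 × €11,254 = €22,508. income exceeds €288,600 by €48,200, which is 25 full-or-partial €2,000 increments; reduction = 25 × €150 = €3,750, leaving €18,758.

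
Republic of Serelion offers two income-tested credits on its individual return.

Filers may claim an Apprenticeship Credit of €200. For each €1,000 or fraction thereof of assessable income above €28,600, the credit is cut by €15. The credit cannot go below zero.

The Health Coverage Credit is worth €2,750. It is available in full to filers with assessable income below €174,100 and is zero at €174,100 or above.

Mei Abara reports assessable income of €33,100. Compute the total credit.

€2,875

Apprenticeship Credit: income exceeds €28,600 by €4,500, which is 5 full-or-partial €1,000 increments; reduction = 5 × €15 = €75, leaving €125.
Health Coverage Credit: €33,100 is below the €174,100 cutoff, so the full €2,750 applies.
Total: €125 + €2,750 = €2,875.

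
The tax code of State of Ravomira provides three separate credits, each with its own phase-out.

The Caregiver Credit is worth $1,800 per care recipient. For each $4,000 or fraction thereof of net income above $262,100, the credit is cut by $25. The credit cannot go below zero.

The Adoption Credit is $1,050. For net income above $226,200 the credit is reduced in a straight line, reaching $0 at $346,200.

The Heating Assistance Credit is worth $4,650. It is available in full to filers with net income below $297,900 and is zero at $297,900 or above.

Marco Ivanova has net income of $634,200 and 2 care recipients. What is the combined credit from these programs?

$1,250

Caregiver Credit: base = 2 × $1,800 = $3,600. income exceeds $262,100 by $372,100, which is 94 full-or-partial $4,000 increments; reduction = 94 × $25 = $2,350, leaving $1,250.
Adoption Credit: $634,200 is at or above $346,200, so the credit is $0.
Heating Assistance Credit: $634,200 meets or exceeds the $297,900 cutoff, so the credit is $0.
Total: $1,250 + $0 + $0 = $1,250.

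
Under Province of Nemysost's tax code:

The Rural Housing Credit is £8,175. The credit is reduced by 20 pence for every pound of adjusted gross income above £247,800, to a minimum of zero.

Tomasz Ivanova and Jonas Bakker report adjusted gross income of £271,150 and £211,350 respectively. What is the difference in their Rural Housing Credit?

Tomasz (£271,150): Rural Housing Credit: 20% of the £23,350 excess over £247,800 is £4,670; credit = £8,175 − £4,670 = £3,505.
Jonas (£211,350): Rural Housing Credit: £211,350 is at or below the £247,800 threshold, so the full £8,175 applies.
Difference: |£3,505 − £8,175| = £4,670.

£4,670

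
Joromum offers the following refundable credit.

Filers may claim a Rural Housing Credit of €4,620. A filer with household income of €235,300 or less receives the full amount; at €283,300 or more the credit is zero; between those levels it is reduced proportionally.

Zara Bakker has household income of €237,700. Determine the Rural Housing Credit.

€4,389

Rural Housing Credit: €237,700 is €2,400 into a €48,000 phase-out range, leaving 45,600/48,000 of the credit: €4,620 × 45,600/48,000 = €4,389.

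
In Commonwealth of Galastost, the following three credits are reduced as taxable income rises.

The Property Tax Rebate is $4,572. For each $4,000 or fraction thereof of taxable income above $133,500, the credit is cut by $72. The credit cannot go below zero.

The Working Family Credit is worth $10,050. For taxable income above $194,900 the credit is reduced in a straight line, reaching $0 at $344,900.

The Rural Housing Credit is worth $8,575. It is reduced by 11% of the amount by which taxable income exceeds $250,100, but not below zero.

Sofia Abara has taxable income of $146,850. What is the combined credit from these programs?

Property Tax Rebate: income exceeds $133,500 by $13,350, which is 4 full-or-partial $4,000 increments; reduction = 4 × $72 = $288, leaving $4,284.
Working Family Credit: $146,850 is at or below the $194,900 threshold, so the full $10,050 applies.
Rural Housing Credit: $146,850 is at or below the $250,100 threshold, so the full $8,575 applies.
Total: $4,284 + $10,050 + $8,575 = $22,909.

$22,909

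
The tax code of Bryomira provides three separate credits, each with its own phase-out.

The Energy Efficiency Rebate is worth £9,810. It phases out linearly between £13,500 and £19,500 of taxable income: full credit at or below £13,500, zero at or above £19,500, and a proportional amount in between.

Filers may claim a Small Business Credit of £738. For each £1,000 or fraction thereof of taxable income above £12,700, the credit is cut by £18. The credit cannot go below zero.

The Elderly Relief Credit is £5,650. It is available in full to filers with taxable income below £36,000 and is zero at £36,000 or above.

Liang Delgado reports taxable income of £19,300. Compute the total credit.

Energy Efficiency Rebate: £19,300 is £5,800 into a £6,000 phase-out range, leaving 200/6,000 of the credit: £9,810 × 200/6,000 = £327.
Small Business Credit: income exceeds £12,700 by £6,600, which is 7 full-or-partial £1,000 increments; reduction = 7 × £18 = £126, leaving £612.
Elderly Relief Credit: £19,300 is below the £36,000 cutoff, so the full £5,650 applies.
Total: £327 + £612 + £5,650 = £6,589.

£6,589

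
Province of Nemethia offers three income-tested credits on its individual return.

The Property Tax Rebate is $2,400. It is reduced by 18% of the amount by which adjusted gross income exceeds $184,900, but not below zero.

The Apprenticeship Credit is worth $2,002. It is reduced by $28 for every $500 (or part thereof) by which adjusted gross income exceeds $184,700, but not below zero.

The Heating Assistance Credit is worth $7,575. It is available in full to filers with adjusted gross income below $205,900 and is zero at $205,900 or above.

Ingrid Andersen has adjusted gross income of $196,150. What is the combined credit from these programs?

Property Tax Rebate: 18% of the $11,250 excess over $184,900 is $2,025; credit = $2,400 − $2,025 = $375.
Apprenticeship Credit: income exceeds $184,700 by $11,450, which is 23 full-or-partial $500 increments; reduction = 23 × $28 = $644, leaving $1,358.
Heating Assistance Credit: $196,150 is below the $205,900 cutoff, so the full $7,575 applies.
Total: $375 + $1,358 + $7,575 = $9,308.

$9,308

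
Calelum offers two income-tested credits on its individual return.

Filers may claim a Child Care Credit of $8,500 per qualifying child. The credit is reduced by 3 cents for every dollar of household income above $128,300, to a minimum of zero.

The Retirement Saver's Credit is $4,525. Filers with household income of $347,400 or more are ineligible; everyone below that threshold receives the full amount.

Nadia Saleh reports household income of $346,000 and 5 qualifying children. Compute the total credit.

Child Care Credit: base = 5 × $8,500 = $42,500. 3% of the $217,700 excess over $128,300 is $6,531; credit = $42,500 − $6,531 = $35,969.
Retirement Saver's Credit: $346,000 is below the $347,400 cutoff, so the full $4,525 applies.
Total: $35,969 + $4,525 = $40,494.

$40,494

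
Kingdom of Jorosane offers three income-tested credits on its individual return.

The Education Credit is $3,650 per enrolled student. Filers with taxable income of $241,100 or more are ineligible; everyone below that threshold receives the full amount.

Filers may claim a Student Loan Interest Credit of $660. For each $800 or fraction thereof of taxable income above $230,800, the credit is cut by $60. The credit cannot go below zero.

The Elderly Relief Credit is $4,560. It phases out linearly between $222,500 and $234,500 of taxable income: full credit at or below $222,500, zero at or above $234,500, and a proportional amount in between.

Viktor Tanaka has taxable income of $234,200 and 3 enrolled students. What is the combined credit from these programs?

Education Credit: base = 3 × $3,650 = $10,950. $234,200 is below the $241,100 cutoff, so the full $10,950 applies.
Student Loan Interest Credit: income exceeds $230,800 by $3,400, which is 5 full-or-partial $800 increments; reduction = 5 × $60 = $300, leaving $360.
Elderly Relief Credit: $234,200 is $11,700 into a $12,000 phase-out range, leaving 300/12,000 of the credit: $4,560 × 300/12,000 = $114.
Total: $10,950 + $360 + $114 = $11,424.

$11,424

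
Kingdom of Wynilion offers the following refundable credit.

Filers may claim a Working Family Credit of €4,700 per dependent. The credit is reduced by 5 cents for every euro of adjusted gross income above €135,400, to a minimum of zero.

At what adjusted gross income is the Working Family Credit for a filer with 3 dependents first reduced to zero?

Full credit = 3 × €4,700 = €14,100.
The credit falls by 5% of each euro above €135,400, so it reaches zero when the excess is €14,100 / 5% = €282,000: income = €135,400 + €282,000 = €417,400.

€417,400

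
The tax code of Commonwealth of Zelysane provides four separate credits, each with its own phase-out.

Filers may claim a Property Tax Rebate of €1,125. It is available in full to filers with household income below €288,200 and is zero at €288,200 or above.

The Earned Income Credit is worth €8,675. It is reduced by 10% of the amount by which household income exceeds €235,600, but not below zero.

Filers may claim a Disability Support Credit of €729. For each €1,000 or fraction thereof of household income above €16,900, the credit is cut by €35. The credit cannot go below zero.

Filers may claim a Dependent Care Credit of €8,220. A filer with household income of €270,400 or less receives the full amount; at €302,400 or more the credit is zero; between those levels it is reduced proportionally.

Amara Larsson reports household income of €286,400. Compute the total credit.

€8,830

Property Tax Rebate: €286,400 is below the €288,200 cutoff, so the full €1,125 applies.
Earned Income Credit: 10% of the €50,800 excess over €235,600 is €5,080; credit = €8,675 − €5,080 = €3,595.
Disability Support Credit: income exceeds €16,900 by €269,500 → 270 increments × €35 = €9,450 ≥ base, so the credit is €0.
Dependent Care Credit: €286,400 is €16,000 into a €32,000 phase-out range, leaving 16,000/32,000 of the credit: €8,220 × 16,000/32,000 = €4,110.
Total: €1,125 + €3,595 + €0 + €4,110 = €8,830.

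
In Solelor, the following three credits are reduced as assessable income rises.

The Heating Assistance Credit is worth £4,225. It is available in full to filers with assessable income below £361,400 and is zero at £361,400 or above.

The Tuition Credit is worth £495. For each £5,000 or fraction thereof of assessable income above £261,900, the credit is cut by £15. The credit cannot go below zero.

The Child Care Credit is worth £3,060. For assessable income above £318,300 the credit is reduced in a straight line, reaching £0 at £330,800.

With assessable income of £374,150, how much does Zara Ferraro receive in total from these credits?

£150

Heating Assistance Credit: £374,150 meets or exceeds the £361,400 cutoff, so the credit is £0.
Tuition Credit: income exceeds £261,900 by £112,250, which is 23 full-or-partial £5,000 increments; reduction = 23 × £15 = £345, leaving £150.
Child Care Credit: £374,150 is at or above £330,800, so the credit is £0.
Total: £0 + £150 + £0 = £150.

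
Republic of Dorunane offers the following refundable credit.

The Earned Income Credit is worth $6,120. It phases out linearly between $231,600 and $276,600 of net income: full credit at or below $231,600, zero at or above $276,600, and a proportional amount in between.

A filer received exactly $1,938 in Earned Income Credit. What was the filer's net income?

$262,350

$1,938 is 1,938/6,120 of the full $6,120, so 4,182/6,120 of the $45,000 range has been used: income = $231,600 + $45,000 × 4,182/6,120 = $262,350.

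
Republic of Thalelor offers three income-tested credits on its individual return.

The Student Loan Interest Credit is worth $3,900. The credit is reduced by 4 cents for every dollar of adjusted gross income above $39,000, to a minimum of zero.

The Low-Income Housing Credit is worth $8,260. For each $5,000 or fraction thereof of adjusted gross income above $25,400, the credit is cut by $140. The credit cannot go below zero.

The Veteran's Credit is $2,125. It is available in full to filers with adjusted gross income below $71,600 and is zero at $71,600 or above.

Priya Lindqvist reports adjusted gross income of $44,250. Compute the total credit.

$13,515

Student Loan Interest Credit: 4% of the $5,250 excess over $39,000 is $210; credit = $3,900 − $210 = $3,690.
Low-Income Housing Credit: income exceeds $25,400 by $18,850, which is 4 full-or-partial $5,000 increments; reduction = 4 × $140 = $560, leaving $7,700.
Veteran's Credit: $44,250 is below the $71,600 cutoff, so the full $2,125 applies.
Total: $3,690 + $7,700 + $2,125 = $13,515.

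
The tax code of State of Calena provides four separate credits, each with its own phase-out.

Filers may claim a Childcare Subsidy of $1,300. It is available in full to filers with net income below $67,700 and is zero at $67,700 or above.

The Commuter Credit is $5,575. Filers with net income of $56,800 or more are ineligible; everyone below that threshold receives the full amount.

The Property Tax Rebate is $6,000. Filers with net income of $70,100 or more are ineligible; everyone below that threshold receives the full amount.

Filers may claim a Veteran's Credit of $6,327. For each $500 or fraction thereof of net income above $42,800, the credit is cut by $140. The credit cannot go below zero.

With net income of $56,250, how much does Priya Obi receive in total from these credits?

$15,422

Childcare Subsidy: $56,250 is below the $67,700 cutoff, so the full $1,300 applies.
Commuter Credit: $56,250 is below the $56,800 cutoff, so the full $5,575 applies.
Property Tax Rebate: $56,250 is below the $70,100 cutoff, so the full $6,000 applies.
Veteran's Credit: income exceeds $42,800 by $13,450, which is 27 full-or-partial $500 increments; reduction = 27 × $140 = $3,780, leaving $2,547.
Total: $1,300 + $5,575 + $6,000 + $2,547 = $15,422.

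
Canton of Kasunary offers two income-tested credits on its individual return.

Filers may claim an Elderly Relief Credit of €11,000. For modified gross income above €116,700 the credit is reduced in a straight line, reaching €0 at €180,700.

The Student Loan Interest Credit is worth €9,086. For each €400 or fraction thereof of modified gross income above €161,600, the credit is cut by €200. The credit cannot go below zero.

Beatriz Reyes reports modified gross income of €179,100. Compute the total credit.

Elderly Relief Credit: €179,100 is €62,400 into a €64,000 phase-out range, leaving 1,600/64,000 of the credit: €11,000 × 1,600/64,000 = €275.
Student Loan Interest Credit: income exceeds €161,600 by €17,500, which is 44 full-or-partial €400 increments; reduction = 44 × €200 = €8,800, leaving €286.
Total: €275 + €286 = €561.

€561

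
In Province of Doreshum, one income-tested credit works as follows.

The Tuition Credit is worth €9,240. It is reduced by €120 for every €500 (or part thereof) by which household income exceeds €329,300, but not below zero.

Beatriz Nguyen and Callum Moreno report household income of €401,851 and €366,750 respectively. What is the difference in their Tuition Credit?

€240

Beatriz (€401,851): Tuition Credit: income exceeds €329,300 by €72,551 → 146 increments × €120 = €17,520 ≥ base, so the credit is €0.
Callum (€366,750): Tuition Credit: income exceeds €329,300 by €37,450, which is 75 full-or-partial €500 increments; reduction = 75 × €120 = €9,000, leaving €240.
Difference: |€0 − €240| = €240.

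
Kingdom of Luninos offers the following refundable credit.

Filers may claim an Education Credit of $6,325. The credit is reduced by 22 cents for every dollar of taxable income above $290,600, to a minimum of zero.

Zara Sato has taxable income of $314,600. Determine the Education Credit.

Education Credit: 22% of the $24,000 excess over $290,600 is $5,280; credit = $6,325 − $5,280 = $1,045.

$1,045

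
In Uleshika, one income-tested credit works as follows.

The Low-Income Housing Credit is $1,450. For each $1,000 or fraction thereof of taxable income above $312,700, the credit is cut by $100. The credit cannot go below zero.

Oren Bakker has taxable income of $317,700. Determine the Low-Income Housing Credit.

Low-Income Housing Credit: income exceeds $312,700 by $5,000, which is 5 full-or-partial $1,000 increments; reduction = 5 × $100 = $500, leaving $950.

$950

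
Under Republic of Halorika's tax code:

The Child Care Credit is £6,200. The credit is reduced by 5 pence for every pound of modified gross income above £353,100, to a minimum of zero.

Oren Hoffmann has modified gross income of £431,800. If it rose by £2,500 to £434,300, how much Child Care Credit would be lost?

£125

At £431,800 — 5% of the £78,700 excess over £353,100 is £3,935; credit = £6,200 − £3,935 = £2,265.
At £434,300 — 5% of the £81,200 excess over £353,100 is £4,060; credit = £6,200 − £4,060 = £2,140.
Lost: £2,265 − £2,140 = £125.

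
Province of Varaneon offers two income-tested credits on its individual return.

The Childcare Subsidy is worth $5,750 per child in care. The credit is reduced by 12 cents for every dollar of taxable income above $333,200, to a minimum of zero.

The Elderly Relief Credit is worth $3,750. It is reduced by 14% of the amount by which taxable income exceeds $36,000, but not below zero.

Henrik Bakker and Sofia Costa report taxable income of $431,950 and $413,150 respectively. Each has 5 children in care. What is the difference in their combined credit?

$2,256

Henrik ($431,950): Childcare Subsidy: base = 5 × $5,750 = $28,750. 12% of the $98,750 excess over $333,200 is $11,850; credit = $28,750 − $11,850 = $16,900. Elderly Relief Credit: 14% of the $395,950 excess over $36,000 is $55,433 ≥ base, so the credit is $0. total $16,900 + $0 = $16,900
Sofia ($413,150): Childcare Subsidy: base = 5 × $5,750 = $28,750. 12% of the $79,950 excess over $333,200 is $9,594; credit = $28,750 − $9,594 = $19,156. Elderly Relief Credit: 14% of the $377,150 excess over $36,000 is $52,801 ≥ base, so the credit is $0. total $19,156 + $0 = $19,156
Difference: |$16,900 − $19,156| = $2,256.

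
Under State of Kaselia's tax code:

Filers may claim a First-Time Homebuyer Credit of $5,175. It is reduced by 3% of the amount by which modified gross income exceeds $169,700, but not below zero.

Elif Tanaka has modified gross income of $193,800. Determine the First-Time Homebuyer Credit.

$4,452

First-Time Homebuyer Credit: 3% of the $24,100 excess over $169,700 is $723; credit = $5,175 − $723 = $4,452.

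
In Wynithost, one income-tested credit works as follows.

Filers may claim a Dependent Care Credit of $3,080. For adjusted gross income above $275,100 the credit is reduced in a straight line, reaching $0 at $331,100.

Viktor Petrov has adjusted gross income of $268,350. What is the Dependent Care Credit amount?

$3,080

Dependent Care Credit: $268,350 is at or below the $275,100 threshold, so the full $3,080 applies.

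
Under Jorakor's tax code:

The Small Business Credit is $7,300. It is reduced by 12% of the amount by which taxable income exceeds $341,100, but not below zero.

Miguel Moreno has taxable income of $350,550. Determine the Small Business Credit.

Small Business Credit: 12% of the $9,450 excess over $341,100 is $1,134; credit = $7,300 − $1,134 = $6,166.

$6,166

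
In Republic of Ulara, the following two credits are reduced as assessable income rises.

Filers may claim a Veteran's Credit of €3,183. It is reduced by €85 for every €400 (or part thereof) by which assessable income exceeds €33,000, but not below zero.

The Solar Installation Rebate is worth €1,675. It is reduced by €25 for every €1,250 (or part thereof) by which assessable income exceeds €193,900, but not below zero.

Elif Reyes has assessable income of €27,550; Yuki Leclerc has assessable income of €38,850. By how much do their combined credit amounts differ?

€1,275

Elif (€27,550): Veteran's Credit: €27,550 is at or below the €33,000 threshold, so the full €3,183 applies. Solar Installation Rebate: €27,550 is at or below the €193,900 threshold, so the full €1,675 applies. total €3,183 + €1,675 = €4,858
Yuki (€38,850): Veteran's Credit: income exceeds €33,000 by €5,850, which is 15 full-or-partial €400 increments; reduction = 15 × €85 = €1,275, leaving €1,908. Solar Installation Rebate: €38,850 is at or below the €193,900 threshold, so the full €1,675 applies. total €1,908 + €1,675 = €3,583
Difference: |€4,858 − €3,583| = €1,275.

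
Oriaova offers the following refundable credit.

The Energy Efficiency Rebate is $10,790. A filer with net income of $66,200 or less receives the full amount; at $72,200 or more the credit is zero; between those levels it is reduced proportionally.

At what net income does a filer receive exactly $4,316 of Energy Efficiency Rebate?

$4,316 is 4,316/10,790 of the full $10,790, so 6,474/10,790 of the $6,000 range has been used: income = $66,200 + $6,000 × 6,474/10,790 = $69,800.

$69,800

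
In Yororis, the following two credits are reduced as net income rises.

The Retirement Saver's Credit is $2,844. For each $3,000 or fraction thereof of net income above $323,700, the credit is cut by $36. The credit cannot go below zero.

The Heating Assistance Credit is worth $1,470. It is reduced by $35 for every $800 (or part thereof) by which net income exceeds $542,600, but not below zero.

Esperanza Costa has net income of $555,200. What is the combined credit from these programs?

Retirement Saver's Credit: income exceeds $323,700 by $231,500, which is 78 full-or-partial $3,000 increments; reduction = 78 × $36 = $2,808, leaving $36.
Heating Assistance Credit: income exceeds $542,600 by $12,600, which is 16 full-or-partial $800 increments; reduction = 16 × $35 = $560, leaving $910.
Total: $36 + $910 = $946.

$946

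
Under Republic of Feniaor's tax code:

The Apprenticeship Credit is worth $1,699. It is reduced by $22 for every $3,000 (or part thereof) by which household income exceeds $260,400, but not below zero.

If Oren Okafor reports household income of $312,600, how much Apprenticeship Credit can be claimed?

$1,303

Apprenticeship Credit: income exceeds $260,400 by $52,200, which is 18 full-or-partial $3,000 increments; reduction = 18 × $22 = $396, leaving $1,303.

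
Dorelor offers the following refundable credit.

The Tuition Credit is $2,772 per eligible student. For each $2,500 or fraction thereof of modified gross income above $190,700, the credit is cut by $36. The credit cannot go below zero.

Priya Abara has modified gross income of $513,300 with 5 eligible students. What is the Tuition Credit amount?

$9,180

Tuition Credit: base = 5 × $2,772 = $13,860. income exceeds $190,700 by $322,600, which is 130 full-or-partial $2,500 increments; reduction = 130 × $36 = $4,680, leaving $9,180.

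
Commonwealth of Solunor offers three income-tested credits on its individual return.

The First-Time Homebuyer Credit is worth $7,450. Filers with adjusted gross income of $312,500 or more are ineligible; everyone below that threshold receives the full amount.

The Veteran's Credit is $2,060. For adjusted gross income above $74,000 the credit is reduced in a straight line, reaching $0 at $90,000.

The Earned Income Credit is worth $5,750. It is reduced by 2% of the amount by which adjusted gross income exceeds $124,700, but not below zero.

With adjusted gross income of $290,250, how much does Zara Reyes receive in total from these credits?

First-Time Homebuyer Credit: $290,250 is below the $312,500 cutoff, so the full $7,450 applies.
Veteran's Credit: $290,250 is at or above $90,000, so the credit is $0.
Earned Income Credit: 2% of the $165,550 excess over $124,700 is $3,311; credit = $5,750 − $3,311 = $2,439.
Total: $7,450 + $0 + $2,439 = $9,889.

$9,889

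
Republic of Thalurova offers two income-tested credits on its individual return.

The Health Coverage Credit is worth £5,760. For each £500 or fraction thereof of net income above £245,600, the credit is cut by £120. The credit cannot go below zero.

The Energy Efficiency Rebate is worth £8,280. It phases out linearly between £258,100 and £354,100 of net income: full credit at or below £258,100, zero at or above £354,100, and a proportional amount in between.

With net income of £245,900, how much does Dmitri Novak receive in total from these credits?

Health Coverage Credit: income exceeds £245,600 by £300, which is 1 full-or-partial £500 increment; reduction = 1 × £120 = £120, leaving £5,640.
Energy Efficiency Rebate: £245,900 is at or below the £258,100 threshold, so the full £8,280 applies.
Total: £5,640 + £8,280 = £13,920.

£13,920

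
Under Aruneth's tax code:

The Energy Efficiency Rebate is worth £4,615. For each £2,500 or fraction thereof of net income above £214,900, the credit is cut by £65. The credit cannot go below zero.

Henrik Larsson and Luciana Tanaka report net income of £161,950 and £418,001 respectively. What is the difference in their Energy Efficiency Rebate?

£4,615

Henrik (£161,950): Energy Efficiency Rebate: £161,950 is at or below the £214,900 threshold, so the full £4,615 applies.
Luciana (£418,001): Energy Efficiency Rebate: income exceeds £214,900 by £203,101 → 82 increments × £65 = £5,330 ≥ base, so the credit is £0.
Difference: |£4,615 − £0| = £4,615.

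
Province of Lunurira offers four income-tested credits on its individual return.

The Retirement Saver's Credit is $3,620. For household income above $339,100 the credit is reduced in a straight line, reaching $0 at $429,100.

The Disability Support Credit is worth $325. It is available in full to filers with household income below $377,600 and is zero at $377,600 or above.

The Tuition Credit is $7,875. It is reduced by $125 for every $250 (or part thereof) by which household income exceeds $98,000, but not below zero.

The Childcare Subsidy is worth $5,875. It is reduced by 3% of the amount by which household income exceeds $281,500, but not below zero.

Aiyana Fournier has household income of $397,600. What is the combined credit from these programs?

Retirement Saver's Credit: $397,600 is $58,500 into a $90,000 phase-out range, leaving 31,500/90,000 of the credit: $3,620 × 31,500/90,000 = $1,267.
Disability Support Credit: $397,600 meets or exceeds the $377,600 cutoff, so the credit is $0.
Tuition Credit: income exceeds $98,000 by $299,600 → 1199 increments × $125 = $149,875 ≥ base, so the credit is $0.
Childcare Subsidy: 3% of the $116,100 excess over $281,500 is $3,483; credit = $5,875 − $3,483 = $2,392.
Total: $1,267 + $0 + $0 + $2,392 = $3,659.

$3,659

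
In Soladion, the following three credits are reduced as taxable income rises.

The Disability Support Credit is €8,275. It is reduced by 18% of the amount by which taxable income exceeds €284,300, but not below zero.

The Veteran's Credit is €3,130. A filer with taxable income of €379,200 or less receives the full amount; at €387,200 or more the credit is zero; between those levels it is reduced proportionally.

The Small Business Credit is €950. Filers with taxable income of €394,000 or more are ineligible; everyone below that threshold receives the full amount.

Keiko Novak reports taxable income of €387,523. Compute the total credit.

Disability Support Credit: 18% of the €103,223 excess over €284,300 is €18,580.14 ≥ base, so the credit is €0.
Veteran's Credit: €387,523 is at or above €387,200, so the credit is €0.
Small Business Credit: €387,523 is below the €394,000 cutoff, so the full €950 applies.
Total: €0 + €0 + €950 = €950.

€950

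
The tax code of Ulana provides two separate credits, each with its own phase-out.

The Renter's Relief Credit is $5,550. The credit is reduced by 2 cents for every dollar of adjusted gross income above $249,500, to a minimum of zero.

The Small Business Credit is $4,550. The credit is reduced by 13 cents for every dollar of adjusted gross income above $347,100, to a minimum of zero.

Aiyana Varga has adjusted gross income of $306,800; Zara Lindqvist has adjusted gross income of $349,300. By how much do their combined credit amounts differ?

Aiyana ($306,800): Renter's Relief Credit: 2% of the $57,300 excess over $249,500 is $1,146; credit = $5,550 − $1,146 = $4,404. Small Business Credit: $306,800 is at or below the $347,100 threshold, so the full $4,550 applies. total $4,404 + $4,550 = $8,954
Zara ($349,300): Renter's Relief Credit: 2% of the $99,800 excess over $249,500 is $1,996; credit = $5,550 − $1,996 = $3,554. Small Business Credit: 13% of the $2,200 excess over $347,100 is $286; credit = $4,550 − $286 = $4,264. total $3,554 + $4,264 = $7,818
Difference: |$8,954 − $7,818| = $1,136.

$1,136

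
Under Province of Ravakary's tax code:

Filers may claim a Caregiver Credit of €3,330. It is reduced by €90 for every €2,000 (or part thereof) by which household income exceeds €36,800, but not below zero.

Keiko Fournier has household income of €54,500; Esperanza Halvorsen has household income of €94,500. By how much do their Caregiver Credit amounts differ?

€1,800

Keiko (€54,500): Caregiver Credit: income exceeds €36,800 by €17,700, which is 9 full-or-partial €2,000 increments; reduction = 9 × €90 = €810, leaving €2,520.
Esperanza (€94,500): Caregiver Credit: income exceeds €36,800 by €57,700, which is 29 full-or-partial €2,000 increments; reduction = 29 × €90 = €2,610, leaving €720.
Difference: |€2,520 − €720| = €1,800.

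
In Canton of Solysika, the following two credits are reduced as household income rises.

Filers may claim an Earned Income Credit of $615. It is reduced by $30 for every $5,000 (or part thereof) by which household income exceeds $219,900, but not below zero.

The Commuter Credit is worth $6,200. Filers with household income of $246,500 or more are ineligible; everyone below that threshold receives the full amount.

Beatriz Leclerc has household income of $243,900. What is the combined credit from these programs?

Earned Income Credit: income exceeds $219,900 by $24,000, which is 5 full-or-partial $5,000 increments; reduction = 5 × $30 = $150, leaving $465.
Commuter Credit: $243,900 is below the $246,500 cutoff, so the full $6,200 applies.
Total: $465 + $6,200 = $6,665.

$6,665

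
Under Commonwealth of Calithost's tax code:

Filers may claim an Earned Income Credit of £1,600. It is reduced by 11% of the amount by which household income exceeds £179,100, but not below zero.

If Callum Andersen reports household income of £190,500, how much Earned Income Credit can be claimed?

Earned Income Credit: 11% of the £11,400 excess over £179,100 is £1,254; credit = £1,600 − £1,254 = £346.

£346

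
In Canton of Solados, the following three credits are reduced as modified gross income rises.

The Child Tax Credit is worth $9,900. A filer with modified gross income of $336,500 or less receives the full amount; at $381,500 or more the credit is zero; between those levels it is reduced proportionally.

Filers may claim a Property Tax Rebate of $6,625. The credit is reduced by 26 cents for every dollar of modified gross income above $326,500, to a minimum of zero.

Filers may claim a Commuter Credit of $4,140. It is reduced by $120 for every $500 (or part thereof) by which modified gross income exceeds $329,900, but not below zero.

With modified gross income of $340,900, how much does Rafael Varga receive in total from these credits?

$13,313

Child Tax Credit: $340,900 is $4,400 into a $45,000 phase-out range, leaving 40,600/45,000 of the credit: $9,900 × 40,600/45,000 = $8,932.
Property Tax Rebate: 26% of the $14,400 excess over $326,500 is $3,744; credit = $6,625 − $3,744 = $2,881.
Commuter Credit: income exceeds $329,900 by $11,000, which is 22 full-or-partial $500 increments; reduction = 22 × $120 = $2,640, leaving $1,500.
Total: $8,932 + $2,881 + $1,500 = $13,313.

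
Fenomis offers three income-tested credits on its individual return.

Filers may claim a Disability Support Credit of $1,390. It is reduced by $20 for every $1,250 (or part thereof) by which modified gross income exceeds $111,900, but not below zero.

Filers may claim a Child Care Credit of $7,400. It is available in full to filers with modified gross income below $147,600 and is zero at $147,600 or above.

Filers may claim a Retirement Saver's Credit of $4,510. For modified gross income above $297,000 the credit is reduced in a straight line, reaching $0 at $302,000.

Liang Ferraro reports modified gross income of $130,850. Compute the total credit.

$12,980

Disability Support Credit: income exceeds $111,900 by $18,950, which is 16 full-or-partial $1,250 increments; reduction = 16 × $20 = $320, leaving $1,070.
Child Care Credit: $130,850 is below the $147,600 cutoff, so the full $7,400 applies.
Retirement Saver's Credit: $130,850 is at or below the $297,000 threshold, so the full $4,510 applies.
Total: $1,070 + $7,400 + $4,510 = $12,980.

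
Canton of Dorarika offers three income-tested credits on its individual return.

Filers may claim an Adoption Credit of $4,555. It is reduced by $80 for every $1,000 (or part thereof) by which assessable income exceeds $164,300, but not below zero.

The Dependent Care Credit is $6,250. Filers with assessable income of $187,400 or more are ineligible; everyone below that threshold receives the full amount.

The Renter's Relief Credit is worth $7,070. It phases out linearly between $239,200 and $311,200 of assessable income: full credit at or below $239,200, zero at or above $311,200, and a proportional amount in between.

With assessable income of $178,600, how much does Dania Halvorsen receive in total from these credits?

$16,675

Adoption Credit: income exceeds $164,300 by $14,300, which is 15 full-or-partial $1,000 increments; reduction = 15 × $80 = $1,200, leaving $3,355.
Dependent Care Credit: $178,600 is below the $187,400 cutoff, so the full $6,250 applies.
Renter's Relief Credit: $178,600 is at or below the $239,200 threshold, so the full $7,070 applies.
Total: $3,355 + $6,250 + $7,070 = $16,675.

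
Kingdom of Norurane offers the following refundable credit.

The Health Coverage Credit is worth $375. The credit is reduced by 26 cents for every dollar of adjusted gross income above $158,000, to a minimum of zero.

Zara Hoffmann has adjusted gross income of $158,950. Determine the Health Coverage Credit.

Health Coverage Credit: 26% of the $950 excess over $158,000 is $247; credit = $375 − $247 = $128.

$128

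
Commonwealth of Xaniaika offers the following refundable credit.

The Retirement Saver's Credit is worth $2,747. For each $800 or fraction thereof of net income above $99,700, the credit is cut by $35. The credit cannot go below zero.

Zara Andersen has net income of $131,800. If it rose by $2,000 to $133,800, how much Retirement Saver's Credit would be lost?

At $131,800 — income exceeds $99,700 by $32,100, which is 41 full-or-partial $800 increments; reduction = 41 × $35 = $1,435, leaving $1,312.
At $133,800 — income exceeds $99,700 by $34,100, which is 43 full-or-partial $800 increments; reduction = 43 × $35 = $1,505, leaving $1,242.
Lost: $1,312 − $1,242 = $70.

$70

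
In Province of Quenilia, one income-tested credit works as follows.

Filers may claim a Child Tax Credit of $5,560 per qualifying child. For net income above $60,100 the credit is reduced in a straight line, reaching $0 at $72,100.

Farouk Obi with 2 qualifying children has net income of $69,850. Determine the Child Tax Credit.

$2,085

Child Tax Credit: base = 2 × $5,560 = $11,120. $69,850 is $9,750 into a $12,000 phase-out range, leaving 2,250/12,000 of the credit: $11,120 × 2,250/12,000 = $2,085.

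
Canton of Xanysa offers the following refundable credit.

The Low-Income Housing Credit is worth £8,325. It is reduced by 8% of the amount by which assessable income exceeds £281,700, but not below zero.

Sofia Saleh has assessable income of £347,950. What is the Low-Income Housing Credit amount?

Low-Income Housing Credit: 8% of the £66,250 excess over £281,700 is £5,300; credit = £8,325 − £5,300 = £3,025.

£3,025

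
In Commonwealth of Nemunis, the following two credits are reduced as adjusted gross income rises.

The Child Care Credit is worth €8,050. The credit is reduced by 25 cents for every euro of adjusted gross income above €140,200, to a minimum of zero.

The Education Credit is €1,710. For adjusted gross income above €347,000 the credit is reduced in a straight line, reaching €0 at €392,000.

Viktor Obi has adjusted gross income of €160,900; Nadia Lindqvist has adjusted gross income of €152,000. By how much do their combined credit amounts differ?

€2,225

Viktor (€160,900): Child Care Credit: 25% of the €20,700 excess over €140,200 is €5,175; credit = €8,050 − €5,175 = €2,875. Education Credit: €160,900 is at or below the €347,000 threshold, so the full €1,710 applies. total €2,875 + €1,710 = €4,585
Nadia (€152,000): Child Care Credit: 25% of the €11,800 excess over €140,200 is €2,950; credit = €8,050 − €2,950 = €5,100. Education Credit: €152,000 is at or below the €347,000 threshold, so the full €1,710 applies. total €5,100 + €1,710 = €6,810
Difference: |€4,585 − €6,810| = €2,225.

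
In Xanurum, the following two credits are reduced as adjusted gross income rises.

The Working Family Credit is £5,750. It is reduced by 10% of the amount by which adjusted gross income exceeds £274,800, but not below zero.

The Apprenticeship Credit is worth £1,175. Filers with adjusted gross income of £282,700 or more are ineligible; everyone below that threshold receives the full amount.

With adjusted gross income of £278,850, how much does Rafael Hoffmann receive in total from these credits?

Working Family Credit: 10% of the £4,050 excess over £274,800 is £405; credit = £5,750 − £405 = £5,345.
Apprenticeship Credit: £278,850 is below the £282,700 cutoff, so the full £1,175 applies.
Total: £5,345 + £1,175 = £6,520.

£6,520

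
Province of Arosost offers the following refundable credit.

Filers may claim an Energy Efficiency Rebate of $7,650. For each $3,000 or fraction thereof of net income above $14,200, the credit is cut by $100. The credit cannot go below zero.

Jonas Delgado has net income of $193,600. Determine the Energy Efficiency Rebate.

Energy Efficiency Rebate: income exceeds $14,200 by $179,400, which is 60 full-or-partial $3,000 increments; reduction = 60 × $100 = $6,000, leaving $1,650.

$1,650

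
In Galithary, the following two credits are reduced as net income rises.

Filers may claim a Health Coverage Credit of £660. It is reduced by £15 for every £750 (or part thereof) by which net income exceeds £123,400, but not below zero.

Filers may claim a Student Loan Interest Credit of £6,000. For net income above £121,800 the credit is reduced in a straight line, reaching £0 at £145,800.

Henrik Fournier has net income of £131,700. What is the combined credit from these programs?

Health Coverage Credit: income exceeds £123,400 by £8,300, which is 12 full-or-partial £750 increments; reduction = 12 × £15 = £180, leaving £480.
Student Loan Interest Credit: £131,700 is £9,900 into a £24,000 phase-out range, leaving 14,100/24,000 of the credit: £6,000 × 14,100/24,000 = £3,525.
Total: £480 + £3,525 = £4,005.

£4,005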